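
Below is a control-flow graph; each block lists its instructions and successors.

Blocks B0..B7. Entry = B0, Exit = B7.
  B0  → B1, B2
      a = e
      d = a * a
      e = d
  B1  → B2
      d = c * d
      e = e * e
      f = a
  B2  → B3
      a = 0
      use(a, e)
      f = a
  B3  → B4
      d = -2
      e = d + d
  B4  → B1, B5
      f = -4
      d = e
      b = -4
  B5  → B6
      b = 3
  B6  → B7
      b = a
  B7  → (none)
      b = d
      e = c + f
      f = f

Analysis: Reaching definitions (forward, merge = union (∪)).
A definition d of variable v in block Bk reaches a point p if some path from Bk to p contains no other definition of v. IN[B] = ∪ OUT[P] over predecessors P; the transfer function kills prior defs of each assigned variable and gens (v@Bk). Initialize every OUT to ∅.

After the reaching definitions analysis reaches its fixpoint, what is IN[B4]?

Answer: {a@B2, b@B4, d@B3, e@B3, f@B2}

Working:
Per-block solution:
  B0:  IN={}  OUT={a@B0, d@B0, e@B0}
  B1:  IN={a@B0, a@B2, b@B4, d@B0, d@B4, e@B0, e@B3, f@B4}  OUT={a@B0, a@B2, b@B4, d@B1, e@B1, f@B1}
  B2:  IN={a@B0, a@B2, b@B4, d@B0, d@B1, e@B0, e@B1, f@B1}  OUT={a@B2, b@B4, d@B0, d@B1, e@B0, e@B1, f@B2}
  B3:  IN={a@B2, b@B4, d@B0, d@B1, e@B0, e@B1, f@B2}  OUT={a@B2, b@B4, d@B3, e@B3, f@B2}
  B4:  IN={a@B2, b@B4, d@B3, e@B3, f@B2}  OUT={a@B2, b@B4, d@B4, e@B3, f@B4}
  B5:  IN={a@B2, b@B4, d@B4, e@B3, f@B4}  OUT={a@B2, b@B5, d@B4, e@B3, f@B4}
  B6:  IN={a@B2, b@B5, d@B4, e@B3, f@B4}  OUT={a@B2, b@B6, d@B4, e@B3, f@B4}
  B7:  IN={a@B2, b@B6, d@B4, e@B3, f@B4}  OUT={a@B2, b@B7, d@B4, e@B7, f@B7}

Merge at B4: IN[B4] = OUT[B3] = {a@B2, b@B4, d@B3, e@B3, f@B2}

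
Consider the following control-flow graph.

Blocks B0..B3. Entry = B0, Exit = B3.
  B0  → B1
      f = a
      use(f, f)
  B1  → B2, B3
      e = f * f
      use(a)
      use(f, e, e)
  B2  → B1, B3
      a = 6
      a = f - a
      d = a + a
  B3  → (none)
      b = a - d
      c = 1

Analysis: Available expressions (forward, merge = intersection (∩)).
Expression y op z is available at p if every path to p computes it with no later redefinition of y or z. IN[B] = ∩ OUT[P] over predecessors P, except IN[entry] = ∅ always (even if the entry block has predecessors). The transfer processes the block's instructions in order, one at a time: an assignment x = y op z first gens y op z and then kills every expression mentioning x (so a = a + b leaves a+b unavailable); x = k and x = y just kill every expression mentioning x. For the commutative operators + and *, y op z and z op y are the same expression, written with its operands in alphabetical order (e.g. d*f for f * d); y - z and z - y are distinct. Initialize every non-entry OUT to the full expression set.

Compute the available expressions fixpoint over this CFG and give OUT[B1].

Converged values:
  B0:  IN={}  OUT={}
  B1:  IN={}  OUT={f*f}
  B2:  IN={f*f}  OUT={a+a, f*f}
  B3:  IN={f*f}  OUT={a-d, f*f}

Merge at B1: IN[B1] = OUT[B0] ∩ OUT[B2] = {}
Applying B1's transfer function to that IN value gives OUT[B1] (row B1 above).

Answer: {f*f}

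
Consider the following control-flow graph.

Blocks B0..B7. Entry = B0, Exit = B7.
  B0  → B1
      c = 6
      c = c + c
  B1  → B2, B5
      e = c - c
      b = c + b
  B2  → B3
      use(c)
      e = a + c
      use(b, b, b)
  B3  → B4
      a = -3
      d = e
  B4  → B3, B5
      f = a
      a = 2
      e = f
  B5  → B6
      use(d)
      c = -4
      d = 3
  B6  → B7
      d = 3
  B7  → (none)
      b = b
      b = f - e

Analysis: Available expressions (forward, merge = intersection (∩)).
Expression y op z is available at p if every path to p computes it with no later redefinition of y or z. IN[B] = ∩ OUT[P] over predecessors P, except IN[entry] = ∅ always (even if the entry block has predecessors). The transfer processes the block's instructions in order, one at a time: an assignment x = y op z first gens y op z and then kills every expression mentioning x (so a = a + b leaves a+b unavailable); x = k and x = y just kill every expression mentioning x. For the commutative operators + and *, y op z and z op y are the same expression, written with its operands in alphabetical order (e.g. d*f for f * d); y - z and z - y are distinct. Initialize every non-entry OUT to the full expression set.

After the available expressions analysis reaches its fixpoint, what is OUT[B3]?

Answer: {c-c}

Derivation:
Converged values:
  B0:   IN={}   OUT={}
  B1:   IN={}   OUT={c-c}
  B2:   IN={c-c}   OUT={a+c, c-c}
  B3:   IN={c-c}   OUT={c-c}
  B4:   IN={c-c}   OUT={c-c}
  B5:   IN={c-c}   OUT={}
  B6:   IN={}   OUT={}
  B7:   IN={}   OUT={f-e}

Merge at B3: IN[B3] = OUT[B2] ∩ OUT[B4] = {c-c}
Applying B3's transfer function to that IN value gives OUT[B3] (row B3 above).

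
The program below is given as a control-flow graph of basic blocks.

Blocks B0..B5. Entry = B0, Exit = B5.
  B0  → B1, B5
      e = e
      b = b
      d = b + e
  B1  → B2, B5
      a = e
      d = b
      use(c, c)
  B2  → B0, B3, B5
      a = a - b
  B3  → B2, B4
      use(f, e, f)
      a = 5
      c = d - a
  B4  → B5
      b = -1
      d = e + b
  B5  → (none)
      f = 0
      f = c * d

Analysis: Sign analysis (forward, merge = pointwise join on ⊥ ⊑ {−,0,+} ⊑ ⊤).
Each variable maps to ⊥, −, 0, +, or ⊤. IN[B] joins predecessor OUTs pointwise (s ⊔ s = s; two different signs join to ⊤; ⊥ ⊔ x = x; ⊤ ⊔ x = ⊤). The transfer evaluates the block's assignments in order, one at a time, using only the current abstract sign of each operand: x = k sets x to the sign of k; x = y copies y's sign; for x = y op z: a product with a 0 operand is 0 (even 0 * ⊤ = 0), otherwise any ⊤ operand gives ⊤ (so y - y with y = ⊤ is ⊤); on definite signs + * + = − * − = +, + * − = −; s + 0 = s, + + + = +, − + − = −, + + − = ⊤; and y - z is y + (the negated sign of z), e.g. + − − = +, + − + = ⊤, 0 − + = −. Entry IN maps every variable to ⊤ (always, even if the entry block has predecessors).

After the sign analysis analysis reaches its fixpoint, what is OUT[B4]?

Fixpoint table:
  B0:  IN=(all ⊤)  OUT=(all ⊤)
  B1:  IN=(all ⊤)  OUT=(all ⊤)
  B2:  IN=(all ⊤)  OUT=(all ⊤)
  B3:  IN=(all ⊤)  OUT={a:+; rest ⊤}
  B4:  IN={a:+; rest ⊤}  OUT={a:+, b:-; rest ⊤}
  B5:  IN=(all ⊤)  OUT=(all ⊤)

Merge at B4: IN[B4] = OUT[B3] = {a: +, b: ⊤, c: ⊤, d: ⊤, e: ⊤, f: ⊤}
Applying B4's transfer function to that IN value gives OUT[B4] (row B4 above).

Answer: {a: +, b: -, c: ⊤, d: ⊤, e: ⊤, f: ⊤}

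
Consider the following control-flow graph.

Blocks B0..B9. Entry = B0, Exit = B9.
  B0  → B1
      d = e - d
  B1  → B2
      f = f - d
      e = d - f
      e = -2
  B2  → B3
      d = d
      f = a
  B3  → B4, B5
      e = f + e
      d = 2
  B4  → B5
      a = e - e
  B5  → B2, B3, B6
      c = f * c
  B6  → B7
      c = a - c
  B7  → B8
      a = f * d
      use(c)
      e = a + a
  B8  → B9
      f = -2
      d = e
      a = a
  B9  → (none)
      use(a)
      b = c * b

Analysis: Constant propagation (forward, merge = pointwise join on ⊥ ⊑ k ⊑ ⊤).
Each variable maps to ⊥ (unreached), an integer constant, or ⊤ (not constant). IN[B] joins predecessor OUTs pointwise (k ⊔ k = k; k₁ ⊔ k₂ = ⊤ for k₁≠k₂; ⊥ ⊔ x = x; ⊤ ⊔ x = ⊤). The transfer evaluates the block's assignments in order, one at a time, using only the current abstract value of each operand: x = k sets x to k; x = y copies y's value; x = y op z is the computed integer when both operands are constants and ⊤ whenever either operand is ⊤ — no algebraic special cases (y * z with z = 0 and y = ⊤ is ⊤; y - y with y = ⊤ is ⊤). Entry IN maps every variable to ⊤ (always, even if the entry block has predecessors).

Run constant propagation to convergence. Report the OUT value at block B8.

Fixpoint table:
  B0:  IN=(all ⊤)  OUT=(all ⊤)
  B1:  IN=(all ⊤)  OUT={e:-2; rest ⊤}
  B2:  IN=(all ⊤)  OUT=(all ⊤)
  B3:  IN=(all ⊤)  OUT={d:2; rest ⊤}
  B4:  IN={d:2; rest ⊤}  OUT={d:2; rest ⊤}
  B5:  IN={d:2; rest ⊤}  OUT={d:2; rest ⊤}
  B6:  IN={d:2; rest ⊤}  OUT={d:2; rest ⊤}
  B7:  IN={d:2; rest ⊤}  OUT={d:2; rest ⊤}
  B8:  IN={d:2; rest ⊤}  OUT={f:-2; rest ⊤}
  B9:  IN={f:-2; rest ⊤}  OUT={f:-2; rest ⊤}

Merge at B8: IN[B8] = OUT[B7] = {a: ⊤, b: ⊤, c: ⊤, d: 2, e: ⊤, f: ⊤}
Applying B8's transfer function to that IN value gives OUT[B8] (row B8 above).

Answer: {a: ⊤, b: ⊤, c: ⊤, d: ⊤, e: ⊤, f: -2}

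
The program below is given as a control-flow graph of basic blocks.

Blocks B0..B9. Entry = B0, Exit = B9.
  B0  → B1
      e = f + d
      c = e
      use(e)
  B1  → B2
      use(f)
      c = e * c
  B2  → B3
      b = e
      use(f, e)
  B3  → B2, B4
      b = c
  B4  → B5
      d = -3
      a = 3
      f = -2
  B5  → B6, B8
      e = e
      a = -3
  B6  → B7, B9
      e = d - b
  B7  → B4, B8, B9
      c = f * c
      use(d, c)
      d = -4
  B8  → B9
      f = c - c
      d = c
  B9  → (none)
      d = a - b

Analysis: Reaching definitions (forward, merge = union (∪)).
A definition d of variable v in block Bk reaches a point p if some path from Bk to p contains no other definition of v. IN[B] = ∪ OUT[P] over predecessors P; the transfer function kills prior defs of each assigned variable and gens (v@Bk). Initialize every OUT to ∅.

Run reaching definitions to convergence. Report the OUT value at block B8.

Answer: {a@B5, b@B3, c@B1, c@B7, d@B8, e@B5, e@B6, f@B8}

Derivation:
Per-block solution:
  B0:  IN={}  OUT={c@B0, e@B0}
  B1:  IN={c@B0, e@B0}  OUT={c@B1, e@B0}
  B2:  IN={b@B3, c@B1, e@B0}  OUT={b@B2, c@B1, e@B0}
  B3:  IN={b@B2, c@B1, e@B0}  OUT={b@B3, c@B1, e@B0}
  B4:  IN={a@B5, b@B3, c@B1, c@B7, d@B7, e@B0, e@B6, f@B4}  OUT={a@B4, b@B3, c@B1, c@B7, d@B4, e@B0, e@B6, f@B4}
  B5:  IN={a@B4, b@B3, c@B1, c@B7, d@B4, e@B0, e@B6, f@B4}  OUT={a@B5, b@B3, c@B1, c@B7, d@B4, e@B5, f@B4}
  B6:  IN={a@B5, b@B3, c@B1, c@B7, d@B4, e@B5, f@B4}  OUT={a@B5, b@B3, c@B1, c@B7, d@B4, e@B6, f@B4}
  B7:  IN={a@B5, b@B3, c@B1, c@B7, d@B4, e@B6, f@B4}  OUT={a@B5, b@B3, c@B7, d@B7, e@B6, f@B4}
  B8:  IN={a@B5, b@B3, c@B1, c@B7, d@B4, d@B7, e@B5, e@B6, f@B4}  OUT={a@B5, b@B3, c@B1, c@B7, d@B8, e@B5, e@B6, f@B8}
  B9:  IN={a@B5, b@B3, c@B1, c@B7, d@B4, d@B7, d@B8, e@B5, e@B6, f@B4, f@B8}  OUT={a@B5, b@B3, c@B1, c@B7, d@B9, e@B5, e@B6, f@B4, f@B8}

Merge at B8: IN[B8] = OUT[B5] ⊔ OUT[B7] = {a@B5, b@B3, c@B1, c@B7, d@B4, d@B7, e@B5, e@B6, f@B4}
Applying B8's transfer function to that IN value gives OUT[B8] (row B8 above).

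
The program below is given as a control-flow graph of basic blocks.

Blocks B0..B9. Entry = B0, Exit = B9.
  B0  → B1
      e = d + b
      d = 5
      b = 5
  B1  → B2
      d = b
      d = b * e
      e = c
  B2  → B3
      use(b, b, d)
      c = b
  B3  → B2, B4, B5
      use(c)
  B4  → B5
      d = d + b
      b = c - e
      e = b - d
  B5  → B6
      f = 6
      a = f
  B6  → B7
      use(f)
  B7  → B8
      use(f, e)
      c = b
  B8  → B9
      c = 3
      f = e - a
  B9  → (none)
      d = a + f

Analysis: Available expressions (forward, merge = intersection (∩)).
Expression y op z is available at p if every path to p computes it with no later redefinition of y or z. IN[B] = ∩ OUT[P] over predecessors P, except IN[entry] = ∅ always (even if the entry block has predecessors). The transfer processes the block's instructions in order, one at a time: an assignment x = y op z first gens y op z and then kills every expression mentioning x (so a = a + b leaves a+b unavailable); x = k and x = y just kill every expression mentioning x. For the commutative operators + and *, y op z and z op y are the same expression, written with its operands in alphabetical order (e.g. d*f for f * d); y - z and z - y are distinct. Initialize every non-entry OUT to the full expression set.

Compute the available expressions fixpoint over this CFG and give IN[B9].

Per-block solution:
  B0:  IN={}  OUT={}
  B1:  IN={}  OUT={}
  B2:  IN={}  OUT={}
  B3:  IN={}  OUT={}
  B4:  IN={}  OUT={b-d}
  B5:  IN={}  OUT={}
  B6:  IN={}  OUT={}
  B7:  IN={}  OUT={}
  B8:  IN={}  OUT={e-a}
  B9:  IN={e-a}  OUT={a+f, e-a}

Merge at B9: IN[B9] = OUT[B8] = {e-a}

Answer: {e-a}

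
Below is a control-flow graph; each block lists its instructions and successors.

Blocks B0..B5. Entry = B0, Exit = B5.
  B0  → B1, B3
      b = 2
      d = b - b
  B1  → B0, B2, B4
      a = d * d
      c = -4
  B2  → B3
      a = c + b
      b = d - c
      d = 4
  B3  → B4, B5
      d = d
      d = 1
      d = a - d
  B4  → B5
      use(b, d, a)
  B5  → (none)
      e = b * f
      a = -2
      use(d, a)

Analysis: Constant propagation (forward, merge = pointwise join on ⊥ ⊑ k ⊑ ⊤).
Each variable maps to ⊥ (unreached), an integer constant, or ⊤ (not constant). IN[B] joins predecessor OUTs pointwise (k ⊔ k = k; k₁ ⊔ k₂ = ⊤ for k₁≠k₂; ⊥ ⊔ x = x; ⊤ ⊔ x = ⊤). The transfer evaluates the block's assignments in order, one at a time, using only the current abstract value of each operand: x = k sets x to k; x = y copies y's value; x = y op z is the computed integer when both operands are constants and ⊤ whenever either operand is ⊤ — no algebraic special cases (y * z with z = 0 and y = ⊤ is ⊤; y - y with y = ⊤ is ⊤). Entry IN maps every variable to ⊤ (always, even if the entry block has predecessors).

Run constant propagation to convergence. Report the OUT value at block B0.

Per-block solution:
  B0:   IN=(all ⊤)   OUT={b:2, d:0; rest ⊤}
  B1:   IN={b:2, d:0; rest ⊤}   OUT={a:0, b:2, c:-4, d:0; rest ⊤}
  B2:   IN={a:0, b:2, c:-4, d:0; rest ⊤}   OUT={a:-2, b:4, c:-4, d:4; rest ⊤}
  B3:   IN=(all ⊤)   OUT=(all ⊤)
  B4:   IN=(all ⊤)   OUT=(all ⊤)
  B5:   IN=(all ⊤)   OUT={a:-2; rest ⊤}

Merge at B0 (entry node, so the boundary value (all ⊤) is joined with the incoming edge(s)): IN[B0] = (all ⊤) ⊔ OUT[B1] = {a: ⊤, b: ⊤, c: ⊤, d: ⊤, e: ⊤, f: ⊤}
Applying B0's transfer function to that IN value gives OUT[B0] (row B0 above).

Answer: {a: ⊤, b: 2, c: ⊤, d: 0, e: ⊤, f: ⊤}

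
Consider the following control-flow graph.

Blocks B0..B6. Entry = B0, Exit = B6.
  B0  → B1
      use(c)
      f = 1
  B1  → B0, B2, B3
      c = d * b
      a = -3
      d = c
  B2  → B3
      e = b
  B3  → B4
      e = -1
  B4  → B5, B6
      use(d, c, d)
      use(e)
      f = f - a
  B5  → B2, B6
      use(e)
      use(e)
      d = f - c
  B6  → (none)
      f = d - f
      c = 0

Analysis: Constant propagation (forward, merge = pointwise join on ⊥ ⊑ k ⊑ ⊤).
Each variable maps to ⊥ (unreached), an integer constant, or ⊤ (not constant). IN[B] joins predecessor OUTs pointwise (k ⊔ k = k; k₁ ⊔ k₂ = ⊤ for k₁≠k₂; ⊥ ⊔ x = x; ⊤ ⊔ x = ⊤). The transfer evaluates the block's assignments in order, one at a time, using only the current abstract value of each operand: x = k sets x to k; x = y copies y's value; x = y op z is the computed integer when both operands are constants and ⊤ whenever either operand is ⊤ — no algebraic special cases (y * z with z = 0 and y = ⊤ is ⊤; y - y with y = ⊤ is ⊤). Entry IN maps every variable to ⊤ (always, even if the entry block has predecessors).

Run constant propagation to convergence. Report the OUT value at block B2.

Answer: {a: -3, b: ⊤, c: ⊤, d: ⊤, e: ⊤, f: ⊤}

Derivation:
Converged values:
  B0:  IN=(all ⊤)  OUT={f:1; rest ⊤}
  B1:  IN={f:1; rest ⊤}  OUT={a:-3, f:1; rest ⊤}
  B2:  IN={a:-3; rest ⊤}  OUT={a:-3; rest ⊤}
  B3:  IN={a:-3; rest ⊤}  OUT={a:-3, e:-1; rest ⊤}
  B4:  IN={a:-3, e:-1; rest ⊤}  OUT={a:-3, e:-1; rest ⊤}
  B5:  IN={a:-3, e:-1; rest ⊤}  OUT={a:-3, e:-1; rest ⊤}
  B6:  IN={a:-3, e:-1; rest ⊤}  OUT={a:-3, c:0, e:-1; rest ⊤}

Merge at B2: IN[B2] = OUT[B1] ⊔ OUT[B5] = {a: -3, b: ⊤, c: ⊤, d: ⊤, e: ⊤, f: ⊤}
Applying B2's transfer function to that IN value gives OUT[B2] (row B2 above).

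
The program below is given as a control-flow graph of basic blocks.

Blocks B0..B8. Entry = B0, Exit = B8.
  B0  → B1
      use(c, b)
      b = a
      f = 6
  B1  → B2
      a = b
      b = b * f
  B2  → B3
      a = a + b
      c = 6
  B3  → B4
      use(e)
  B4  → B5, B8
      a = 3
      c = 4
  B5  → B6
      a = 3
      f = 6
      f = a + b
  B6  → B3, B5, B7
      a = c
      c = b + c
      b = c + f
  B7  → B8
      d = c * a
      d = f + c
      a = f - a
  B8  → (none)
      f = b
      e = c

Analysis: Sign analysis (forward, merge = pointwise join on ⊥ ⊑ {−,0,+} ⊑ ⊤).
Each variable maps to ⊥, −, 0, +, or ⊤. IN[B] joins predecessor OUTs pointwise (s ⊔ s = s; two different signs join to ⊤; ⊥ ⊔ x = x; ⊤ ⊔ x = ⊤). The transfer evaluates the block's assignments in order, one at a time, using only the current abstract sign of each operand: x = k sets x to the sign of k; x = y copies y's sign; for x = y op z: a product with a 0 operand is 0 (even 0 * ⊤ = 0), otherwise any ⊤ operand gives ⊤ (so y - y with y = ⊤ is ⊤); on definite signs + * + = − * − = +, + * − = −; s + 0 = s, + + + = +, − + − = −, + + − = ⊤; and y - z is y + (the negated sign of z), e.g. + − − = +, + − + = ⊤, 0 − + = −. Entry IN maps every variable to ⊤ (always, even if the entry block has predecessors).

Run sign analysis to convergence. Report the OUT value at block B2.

Converged values:
  B0:  IN=(all ⊤)  OUT={f:+; rest ⊤}
  B1:  IN={f:+; rest ⊤}  OUT={f:+; rest ⊤}
  B2:  IN={f:+; rest ⊤}  OUT={c:+, f:+; rest ⊤}
  B3:  IN=(all ⊤)  OUT=(all ⊤)
  B4:  IN=(all ⊤)  OUT={a:+, c:+; rest ⊤}
  B5:  IN=(all ⊤)  OUT={a:+; rest ⊤}
  B6:  IN={a:+; rest ⊤}  OUT=(all ⊤)
  B7:  IN=(all ⊤)  OUT=(all ⊤)
  B8:  IN=(all ⊤)  OUT=(all ⊤)

Merge at B2: IN[B2] = OUT[B1] = {a: ⊤, b: ⊤, c: ⊤, d: ⊤, e: ⊤, f: +}
Applying B2's transfer function to that IN value gives OUT[B2] (row B2 above).

Answer: {a: ⊤, b: ⊤, c: +, d: ⊤, e: ⊤, f: +}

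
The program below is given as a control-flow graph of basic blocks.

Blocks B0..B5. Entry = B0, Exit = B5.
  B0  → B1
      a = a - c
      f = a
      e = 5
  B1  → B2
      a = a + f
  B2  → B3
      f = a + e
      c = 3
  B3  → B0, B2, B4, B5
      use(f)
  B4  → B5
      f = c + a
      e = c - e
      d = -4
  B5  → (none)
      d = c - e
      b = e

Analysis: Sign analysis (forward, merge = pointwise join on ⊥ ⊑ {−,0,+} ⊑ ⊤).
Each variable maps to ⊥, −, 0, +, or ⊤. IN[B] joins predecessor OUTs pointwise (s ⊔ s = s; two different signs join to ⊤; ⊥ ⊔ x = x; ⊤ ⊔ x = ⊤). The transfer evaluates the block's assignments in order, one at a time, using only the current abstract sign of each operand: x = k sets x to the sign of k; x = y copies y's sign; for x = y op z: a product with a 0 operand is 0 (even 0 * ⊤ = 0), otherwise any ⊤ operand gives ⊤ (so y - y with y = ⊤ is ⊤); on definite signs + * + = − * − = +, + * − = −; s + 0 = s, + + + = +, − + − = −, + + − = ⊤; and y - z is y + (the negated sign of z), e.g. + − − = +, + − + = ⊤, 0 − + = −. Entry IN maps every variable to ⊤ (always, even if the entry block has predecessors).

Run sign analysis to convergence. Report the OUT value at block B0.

Answer: {a: ⊤, b: ⊤, c: ⊤, d: ⊤, e: +, f: ⊤}

Working:
Fixpoint table:
  B0:   IN=(all ⊤)   OUT={e:+; rest ⊤}
  B1:   IN={e:+; rest ⊤}   OUT={e:+; rest ⊤}
  B2:   IN={e:+; rest ⊤}   OUT={c:+, e:+; rest ⊤}
  B3:   IN={c:+, e:+; rest ⊤}   OUT={c:+, e:+; rest ⊤}
  B4:   IN={c:+, e:+; rest ⊤}   OUT={c:+, d:-; rest ⊤}
  B5:   IN={c:+; rest ⊤}   OUT={c:+; rest ⊤}

Merge at B0 (entry node, so the boundary value (all ⊤) is joined with the incoming edge(s)): IN[B0] = (all ⊤) ⊔ OUT[B3] = {a: ⊤, b: ⊤, c: ⊤, d: ⊤, e: ⊤, f: ⊤}
Applying B0's transfer function to that IN value gives OUT[B0] (row B0 above).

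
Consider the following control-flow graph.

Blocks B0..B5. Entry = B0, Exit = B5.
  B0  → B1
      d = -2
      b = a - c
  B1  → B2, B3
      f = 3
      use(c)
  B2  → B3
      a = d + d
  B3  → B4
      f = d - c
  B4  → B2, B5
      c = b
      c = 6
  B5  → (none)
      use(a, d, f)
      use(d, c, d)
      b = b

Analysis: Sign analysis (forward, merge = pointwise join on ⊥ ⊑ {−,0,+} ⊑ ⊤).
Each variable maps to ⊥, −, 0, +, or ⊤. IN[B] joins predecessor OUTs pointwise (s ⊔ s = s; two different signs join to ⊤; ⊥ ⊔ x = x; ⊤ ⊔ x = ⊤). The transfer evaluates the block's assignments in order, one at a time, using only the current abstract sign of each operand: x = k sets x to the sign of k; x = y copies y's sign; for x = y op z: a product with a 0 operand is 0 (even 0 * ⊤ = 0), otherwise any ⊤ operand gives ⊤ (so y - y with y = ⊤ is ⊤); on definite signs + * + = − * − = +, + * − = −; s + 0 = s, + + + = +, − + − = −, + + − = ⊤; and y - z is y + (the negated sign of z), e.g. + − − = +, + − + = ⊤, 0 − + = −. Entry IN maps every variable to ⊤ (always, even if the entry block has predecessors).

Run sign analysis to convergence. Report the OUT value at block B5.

Fixpoint table:
  B0: | IN=(all ⊤) | OUT={d:-; rest ⊤}
  B1: | IN={d:-; rest ⊤} | OUT={d:-, f:+; rest ⊤}
  B2: | IN={d:-; rest ⊤} | OUT={a:-, d:-; rest ⊤}
  B3: | IN={d:-; rest ⊤} | OUT={d:-; rest ⊤}
  B4: | IN={d:-; rest ⊤} | OUT={c:+, d:-; rest ⊤}
  B5: | IN={c:+, d:-; rest ⊤} | OUT={c:+, d:-; rest ⊤}

Merge at B5: IN[B5] = OUT[B4] = {a: ⊤, b: ⊤, c: +, d: -, e: ⊤, f: ⊤}
Applying B5's transfer function to that IN value gives OUT[B5] (row B5 above).

Answer: {a: ⊤, b: ⊤, c: +, d: -, e: ⊤, f: ⊤}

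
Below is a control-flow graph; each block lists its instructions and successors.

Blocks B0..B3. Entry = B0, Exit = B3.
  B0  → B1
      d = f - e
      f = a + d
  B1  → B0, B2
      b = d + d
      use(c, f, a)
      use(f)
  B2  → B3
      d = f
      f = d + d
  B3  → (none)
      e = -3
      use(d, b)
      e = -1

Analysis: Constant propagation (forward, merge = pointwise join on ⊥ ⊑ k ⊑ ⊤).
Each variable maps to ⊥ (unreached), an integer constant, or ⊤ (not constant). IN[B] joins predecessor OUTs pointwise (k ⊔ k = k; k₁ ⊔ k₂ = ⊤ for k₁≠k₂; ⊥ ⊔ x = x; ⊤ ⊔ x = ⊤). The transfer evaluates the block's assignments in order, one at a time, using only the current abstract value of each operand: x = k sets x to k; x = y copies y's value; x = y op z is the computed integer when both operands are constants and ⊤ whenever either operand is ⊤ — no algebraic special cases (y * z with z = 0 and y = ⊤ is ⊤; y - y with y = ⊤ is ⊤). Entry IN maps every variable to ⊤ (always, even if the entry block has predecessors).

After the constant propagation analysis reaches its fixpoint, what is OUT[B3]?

Converged values:
  B0:  IN=(all ⊤)  OUT=(all ⊤)
  B1:  IN=(all ⊤)  OUT=(all ⊤)
  B2:  IN=(all ⊤)  OUT=(all ⊤)
  B3:  IN=(all ⊤)  OUT={e:-1; rest ⊤}

Merge at B3: IN[B3] = OUT[B2] = {a: ⊤, b: ⊤, c: ⊤, d: ⊤, e: ⊤, f: ⊤}
Applying B3's transfer function to that IN value gives OUT[B3] (row B3 above).

Answer: {a: ⊤, b: ⊤, c: ⊤, d: ⊤, e: -1, f: ⊤}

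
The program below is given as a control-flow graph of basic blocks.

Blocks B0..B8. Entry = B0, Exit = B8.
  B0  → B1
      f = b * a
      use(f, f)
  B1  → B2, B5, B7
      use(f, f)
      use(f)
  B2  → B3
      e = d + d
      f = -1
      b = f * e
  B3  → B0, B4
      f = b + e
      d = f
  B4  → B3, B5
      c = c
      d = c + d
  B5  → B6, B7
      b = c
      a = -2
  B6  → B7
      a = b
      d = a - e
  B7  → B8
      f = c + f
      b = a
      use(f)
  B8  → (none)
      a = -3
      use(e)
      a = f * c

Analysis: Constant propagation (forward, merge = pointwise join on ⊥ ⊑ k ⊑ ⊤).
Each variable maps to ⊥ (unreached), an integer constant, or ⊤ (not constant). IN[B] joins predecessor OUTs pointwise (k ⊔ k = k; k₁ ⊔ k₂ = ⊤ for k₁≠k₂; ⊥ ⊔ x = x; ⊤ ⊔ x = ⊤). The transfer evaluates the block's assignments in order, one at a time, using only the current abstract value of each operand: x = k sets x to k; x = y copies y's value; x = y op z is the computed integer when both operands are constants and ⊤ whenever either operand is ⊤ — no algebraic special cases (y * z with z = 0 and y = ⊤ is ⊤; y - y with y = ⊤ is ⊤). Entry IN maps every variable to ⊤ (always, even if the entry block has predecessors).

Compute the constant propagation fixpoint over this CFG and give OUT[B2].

Converged values:
  B0:  IN=(all ⊤)  OUT=(all ⊤)
  B1:  IN=(all ⊤)  OUT=(all ⊤)
  B2:  IN=(all ⊤)  OUT={f:-1; rest ⊤}
  B3:  IN=(all ⊤)  OUT=(all ⊤)
  B4:  IN=(all ⊤)  OUT=(all ⊤)
  B5:  IN=(all ⊤)  OUT={a:-2; rest ⊤}
  B6:  IN={a:-2; rest ⊤}  OUT=(all ⊤)
  B7:  IN=(all ⊤)  OUT=(all ⊤)
  B8:  IN=(all ⊤)  OUT=(all ⊤)

Merge at B2: IN[B2] = OUT[B1] = {a: ⊤, b: ⊤, c: ⊤, d: ⊤, e: ⊤, f: ⊤}
Applying B2's transfer function to that IN value gives OUT[B2] (row B2 above).

Answer: {a: ⊤, b: ⊤, c: ⊤, d: ⊤, e: ⊤, f: -1}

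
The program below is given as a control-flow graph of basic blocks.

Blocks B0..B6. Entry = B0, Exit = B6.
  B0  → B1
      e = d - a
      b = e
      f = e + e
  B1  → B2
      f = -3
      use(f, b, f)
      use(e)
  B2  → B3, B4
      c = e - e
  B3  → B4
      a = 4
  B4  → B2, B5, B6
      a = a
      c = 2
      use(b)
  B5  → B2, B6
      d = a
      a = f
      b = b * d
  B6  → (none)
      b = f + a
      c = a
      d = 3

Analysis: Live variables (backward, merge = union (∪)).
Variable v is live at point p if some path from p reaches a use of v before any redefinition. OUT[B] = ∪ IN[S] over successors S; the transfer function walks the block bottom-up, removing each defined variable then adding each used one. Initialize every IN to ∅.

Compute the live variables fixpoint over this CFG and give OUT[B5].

Answer: {a, b, e, f}

Working:
Converged values:
  B0:  IN={a, d}  OUT={a, b, e}
  B1:  IN={a, b, e}  OUT={a, b, e, f}
  B2:  IN={a, b, e, f}  OUT={a, b, e, f}
  B3:  IN={b, e, f}  OUT={a, b, e, f}
  B4:  IN={a, b, e, f}  OUT={a, b, e, f}
  B5:  IN={a, b, e, f}  OUT={a, b, e, f}
  B6:  IN={a, f}  OUT={}

Merge at B5: OUT[B5] = IN[B2] ⊔ IN[B6] = {a, b, e, f}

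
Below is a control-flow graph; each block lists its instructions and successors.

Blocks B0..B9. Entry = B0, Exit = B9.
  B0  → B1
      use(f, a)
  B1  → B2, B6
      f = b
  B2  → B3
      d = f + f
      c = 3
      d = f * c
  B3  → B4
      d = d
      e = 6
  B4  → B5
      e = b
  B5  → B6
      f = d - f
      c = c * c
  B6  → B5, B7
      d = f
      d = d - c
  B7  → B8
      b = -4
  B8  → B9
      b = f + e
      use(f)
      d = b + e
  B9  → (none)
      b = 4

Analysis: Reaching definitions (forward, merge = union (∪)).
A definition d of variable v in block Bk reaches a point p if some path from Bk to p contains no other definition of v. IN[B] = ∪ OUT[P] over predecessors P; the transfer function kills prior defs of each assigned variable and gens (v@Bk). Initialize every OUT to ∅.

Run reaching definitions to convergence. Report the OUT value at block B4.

Per-block solution:
  B0:   IN={}   OUT={}
  B1:   IN={}   OUT={f@B1}
  B2:   IN={f@B1}   OUT={c@B2, d@B2, f@B1}
  B3:   IN={c@B2, d@B2, f@B1}   OUT={c@B2, d@B3, e@B3, f@B1}
  B4:   IN={c@B2, d@B3, e@B3, f@B1}   OUT={c@B2, d@B3, e@B4, f@B1}
  B5:   IN={c@B2, c@B5, d@B3, d@B6, e@B4, f@B1, f@B5}   OUT={c@B5, d@B3, d@B6, e@B4, f@B5}
  B6:   IN={c@B5, d@B3, d@B6, e@B4, f@B1, f@B5}   OUT={c@B5, d@B6, e@B4, f@B1, f@B5}
  B7:   IN={c@B5, d@B6, e@B4, f@B1, f@B5}   OUT={b@B7, c@B5, d@B6, e@B4, f@B1, f@B5}
  B8:   IN={b@B7, c@B5, d@B6, e@B4, f@B1, f@B5}   OUT={b@B8, c@B5, d@B8, e@B4, f@B1, f@B5}
  B9:   IN={b@B8, c@B5, d@B8, e@B4, f@B1, f@B5}   OUT={b@B9, c@B5, d@B8, e@B4, f@B1, f@B5}

Merge at B4: IN[B4] = OUT[B3] = {c@B2, d@B3, e@B3, f@B1}
Applying B4's transfer function to that IN value gives OUT[B4] (row B4 above).

Answer: {c@B2, d@B3, e@B4, f@B1}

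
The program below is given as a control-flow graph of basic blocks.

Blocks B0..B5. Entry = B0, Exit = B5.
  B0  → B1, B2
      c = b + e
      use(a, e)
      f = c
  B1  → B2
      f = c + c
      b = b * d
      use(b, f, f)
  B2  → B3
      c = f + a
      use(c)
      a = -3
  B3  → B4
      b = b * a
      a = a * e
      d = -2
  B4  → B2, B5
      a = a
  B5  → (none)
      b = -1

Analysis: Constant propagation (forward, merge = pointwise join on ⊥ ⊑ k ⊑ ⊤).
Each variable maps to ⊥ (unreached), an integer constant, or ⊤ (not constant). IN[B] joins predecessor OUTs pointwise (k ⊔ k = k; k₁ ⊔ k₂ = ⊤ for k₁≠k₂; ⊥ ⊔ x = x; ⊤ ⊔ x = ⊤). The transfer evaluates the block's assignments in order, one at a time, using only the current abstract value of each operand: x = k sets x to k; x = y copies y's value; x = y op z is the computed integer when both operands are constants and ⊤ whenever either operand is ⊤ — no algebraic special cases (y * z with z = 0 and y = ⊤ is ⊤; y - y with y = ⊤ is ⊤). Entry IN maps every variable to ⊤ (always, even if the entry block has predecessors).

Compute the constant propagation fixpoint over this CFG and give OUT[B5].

Answer: {a: ⊤, b: -1, c: ⊤, d: -2, e: ⊤, f: ⊤}

Derivation:
Converged values:
  B0:  IN=(all ⊤)  OUT=(all ⊤)
  B1:  IN=(all ⊤)  OUT=(all ⊤)
  B2:  IN=(all ⊤)  OUT={a:-3; rest ⊤}
  B3:  IN={a:-3; rest ⊤}  OUT={d:-2; rest ⊤}
  B4:  IN={d:-2; rest ⊤}  OUT={d:-2; rest ⊤}
  B5:  IN={d:-2; rest ⊤}  OUT={b:-1, d:-2; rest ⊤}

Merge at B5: IN[B5] = OUT[B4] = {a: ⊤, b: ⊤, c: ⊤, d: -2, e: ⊤, f: ⊤}
Applying B5's transfer function to that IN value gives OUT[B5] (row B5 above).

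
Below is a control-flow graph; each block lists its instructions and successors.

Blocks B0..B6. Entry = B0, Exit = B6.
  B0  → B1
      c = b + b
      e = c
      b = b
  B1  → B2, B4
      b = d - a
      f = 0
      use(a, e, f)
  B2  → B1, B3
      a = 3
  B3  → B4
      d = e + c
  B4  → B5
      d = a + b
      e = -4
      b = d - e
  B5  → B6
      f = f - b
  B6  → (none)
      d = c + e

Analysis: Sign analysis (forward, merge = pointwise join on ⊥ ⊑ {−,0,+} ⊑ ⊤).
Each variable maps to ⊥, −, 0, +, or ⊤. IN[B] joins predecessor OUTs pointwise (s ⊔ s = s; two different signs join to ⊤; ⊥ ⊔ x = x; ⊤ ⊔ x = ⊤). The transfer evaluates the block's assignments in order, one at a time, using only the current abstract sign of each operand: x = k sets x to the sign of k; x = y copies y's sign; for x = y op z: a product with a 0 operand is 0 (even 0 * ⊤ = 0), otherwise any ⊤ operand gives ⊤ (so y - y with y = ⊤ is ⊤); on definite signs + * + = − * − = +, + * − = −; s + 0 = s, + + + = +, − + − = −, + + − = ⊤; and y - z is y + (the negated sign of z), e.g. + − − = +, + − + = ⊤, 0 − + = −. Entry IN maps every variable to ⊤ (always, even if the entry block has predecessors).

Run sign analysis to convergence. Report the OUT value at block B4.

Fixpoint table:
  B0: | IN=(all ⊤) | OUT=(all ⊤)
  B1: | IN=(all ⊤) | OUT={f:0; rest ⊤}
  B2: | IN={f:0; rest ⊤} | OUT={a:+, f:0; rest ⊤}
  B3: | IN={a:+, f:0; rest ⊤} | OUT={a:+, f:0; rest ⊤}
  B4: | IN={f:0; rest ⊤} | OUT={e:-, f:0; rest ⊤}
  B5: | IN={e:-, f:0; rest ⊤} | OUT={e:-; rest ⊤}
  B6: | IN={e:-; rest ⊤} | OUT={e:-; rest ⊤}

Merge at B4: IN[B4] = OUT[B1] ⊔ OUT[B3] = {a: ⊤, b: ⊤, c: ⊤, d: ⊤, e: ⊤, f: 0}
Applying B4's transfer function to that IN value gives OUT[B4] (row B4 above).

Answer: {a: ⊤, b: ⊤, c: ⊤, d: ⊤, e: -, f: 0}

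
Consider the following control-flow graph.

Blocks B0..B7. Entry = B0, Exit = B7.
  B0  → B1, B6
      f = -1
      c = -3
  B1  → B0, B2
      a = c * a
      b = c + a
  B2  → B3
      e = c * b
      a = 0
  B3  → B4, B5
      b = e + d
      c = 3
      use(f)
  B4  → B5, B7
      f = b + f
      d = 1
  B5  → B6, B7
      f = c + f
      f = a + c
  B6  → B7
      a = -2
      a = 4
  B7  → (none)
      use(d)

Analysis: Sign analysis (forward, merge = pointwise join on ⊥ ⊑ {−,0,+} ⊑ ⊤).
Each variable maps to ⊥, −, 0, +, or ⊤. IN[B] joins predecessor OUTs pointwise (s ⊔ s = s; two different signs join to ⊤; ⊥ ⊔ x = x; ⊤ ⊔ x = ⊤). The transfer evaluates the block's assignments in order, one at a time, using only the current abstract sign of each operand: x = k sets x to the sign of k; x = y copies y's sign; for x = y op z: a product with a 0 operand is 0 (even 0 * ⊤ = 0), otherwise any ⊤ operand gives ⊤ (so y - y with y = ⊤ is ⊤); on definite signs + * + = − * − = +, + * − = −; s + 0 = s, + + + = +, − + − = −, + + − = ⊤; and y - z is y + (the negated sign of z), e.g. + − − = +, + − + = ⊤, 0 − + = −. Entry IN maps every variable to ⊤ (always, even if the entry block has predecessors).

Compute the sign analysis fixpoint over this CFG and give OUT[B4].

Answer: {a: 0, b: ⊤, c: +, d: +, e: ⊤, f: ⊤}

Derivation:
Fixpoint table:
  B0:  IN=(all ⊤)  OUT={c:-, f:-; rest ⊤}
  B1:  IN={c:-, f:-; rest ⊤}  OUT={c:-, f:-; rest ⊤}
  B2:  IN={c:-, f:-; rest ⊤}  OUT={a:0, c:-, f:-; rest ⊤}
  B3:  IN={a:0, c:-, f:-; rest ⊤}  OUT={a:0, c:+, f:-; rest ⊤}
  B4:  IN={a:0, c:+, f:-; rest ⊤}  OUT={a:0, c:+, d:+; rest ⊤}
  B5:  IN={a:0, c:+; rest ⊤}  OUT={a:0, c:+, f:+; rest ⊤}
  B6:  IN=(all ⊤)  OUT={a:+; rest ⊤}
  B7:  IN=(all ⊤)  OUT=(all ⊤)

Merge at B4: IN[B4] = OUT[B3] = {a: 0, b: ⊤, c: +, d: ⊤, e: ⊤, f: -}
Applying B4's transfer function to that IN value gives OUT[B4] (row B4 above).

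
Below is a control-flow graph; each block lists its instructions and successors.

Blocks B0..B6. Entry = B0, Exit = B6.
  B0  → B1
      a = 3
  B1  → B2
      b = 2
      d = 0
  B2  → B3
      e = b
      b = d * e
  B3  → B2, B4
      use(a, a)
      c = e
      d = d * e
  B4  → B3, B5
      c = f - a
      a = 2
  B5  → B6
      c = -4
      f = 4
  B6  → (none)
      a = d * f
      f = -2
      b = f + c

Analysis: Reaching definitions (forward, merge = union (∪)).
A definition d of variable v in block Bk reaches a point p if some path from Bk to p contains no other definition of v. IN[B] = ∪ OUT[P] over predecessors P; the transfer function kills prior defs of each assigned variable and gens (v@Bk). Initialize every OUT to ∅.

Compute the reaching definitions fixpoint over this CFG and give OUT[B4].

Fixpoint table:
  B0: | IN={} | OUT={a@B0}
  B1: | IN={a@B0} | OUT={a@B0, b@B1, d@B1}
  B2: | IN={a@B0, a@B4, b@B1, b@B2, c@B3, d@B1, d@B3, e@B2} | OUT={a@B0, a@B4, b@B2, c@B3, d@B1, d@B3, e@B2}
  B3: | IN={a@B0, a@B4, b@B2, c@B3, c@B4, d@B1, d@B3, e@B2} | OUT={a@B0, a@B4, b@B2, c@B3, d@B3, e@B2}
  B4: | IN={a@B0, a@B4, b@B2, c@B3, d@B3, e@B2} | OUT={a@B4, b@B2, c@B4, d@B3, e@B2}
  B5: | IN={a@B4, b@B2, c@B4, d@B3, e@B2} | OUT={a@B4, b@B2, c@B5, d@B3, e@B2, f@B5}
  B6: | IN={a@B4, b@B2, c@B5, d@B3, e@B2, f@B5} | OUT={a@B6, b@B6, c@B5, d@B3, e@B2, f@B6}

Merge at B4: IN[B4] = OUT[B3] = {a@B0, a@B4, b@B2, c@B3, d@B3, e@B2}
Applying B4's transfer function to that IN value gives OUT[B4] (row B4 above).

Answer: {a@B4, b@B2, c@B4, d@B3, e@B2}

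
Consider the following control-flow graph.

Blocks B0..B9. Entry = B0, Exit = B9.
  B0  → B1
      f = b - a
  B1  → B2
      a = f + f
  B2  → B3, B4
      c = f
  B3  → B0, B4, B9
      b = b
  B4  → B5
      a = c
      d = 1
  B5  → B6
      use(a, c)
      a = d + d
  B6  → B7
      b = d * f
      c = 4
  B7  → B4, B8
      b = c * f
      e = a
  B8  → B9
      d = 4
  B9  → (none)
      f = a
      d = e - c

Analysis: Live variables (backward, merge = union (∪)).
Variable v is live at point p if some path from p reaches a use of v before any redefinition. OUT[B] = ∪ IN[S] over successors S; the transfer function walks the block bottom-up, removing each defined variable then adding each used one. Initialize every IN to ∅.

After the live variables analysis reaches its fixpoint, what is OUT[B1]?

Answer: {a, b, e, f}

Derivation:
Fixpoint table:
  B0:   IN={a, b, e}   OUT={b, e, f}
  B1:   IN={b, e, f}   OUT={a, b, e, f}
  B2:   IN={a, b, e, f}   OUT={a, b, c, e, f}
  B3:   IN={a, b, c, e, f}   OUT={a, b, c, e, f}
  B4:   IN={c, f}   OUT={a, c, d, f}
  B5:   IN={a, c, d, f}   OUT={a, d, f}
  B6:   IN={a, d, f}   OUT={a, c, f}
  B7:   IN={a, c, f}   OUT={a, c, e, f}
  B8:   IN={a, c, e}   OUT={a, c, e}
  B9:   IN={a, c, e}   OUT={}

Merge at B1: OUT[B1] = IN[B2] = {a, b, e, f}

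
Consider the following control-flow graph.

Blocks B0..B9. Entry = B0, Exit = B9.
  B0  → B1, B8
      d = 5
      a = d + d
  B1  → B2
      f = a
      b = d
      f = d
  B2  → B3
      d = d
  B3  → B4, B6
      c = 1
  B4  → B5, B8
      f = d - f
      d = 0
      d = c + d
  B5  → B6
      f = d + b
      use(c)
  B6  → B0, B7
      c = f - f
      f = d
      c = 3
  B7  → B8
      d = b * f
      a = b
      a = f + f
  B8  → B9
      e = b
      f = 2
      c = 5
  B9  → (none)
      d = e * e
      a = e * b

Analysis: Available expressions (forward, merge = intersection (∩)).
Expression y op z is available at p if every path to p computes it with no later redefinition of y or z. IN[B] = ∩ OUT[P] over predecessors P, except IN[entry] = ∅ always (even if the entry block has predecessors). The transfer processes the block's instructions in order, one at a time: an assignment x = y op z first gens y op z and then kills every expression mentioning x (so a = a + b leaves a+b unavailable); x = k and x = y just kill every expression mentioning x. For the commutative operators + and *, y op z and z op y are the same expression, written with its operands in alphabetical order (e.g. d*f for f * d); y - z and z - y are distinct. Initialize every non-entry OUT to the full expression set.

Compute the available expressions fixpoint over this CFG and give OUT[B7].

Per-block solution:
  B0: | IN={} | OUT={d+d}
  B1: | IN={d+d} | OUT={d+d}
  B2: | IN={d+d} | OUT={}
  B3: | IN={} | OUT={}
  B4: | IN={} | OUT={}
  B5: | IN={} | OUT={b+d}
  B6: | IN={} | OUT={}
  B7: | IN={} | OUT={b*f, f+f}
  B8: | IN={} | OUT={}
  B9: | IN={} | OUT={b*e, e*e}

Merge at B7: IN[B7] = OUT[B6] = {}
Applying B7's transfer function to that IN value gives OUT[B7] (row B7 above).

Answer: {b*f, f+f}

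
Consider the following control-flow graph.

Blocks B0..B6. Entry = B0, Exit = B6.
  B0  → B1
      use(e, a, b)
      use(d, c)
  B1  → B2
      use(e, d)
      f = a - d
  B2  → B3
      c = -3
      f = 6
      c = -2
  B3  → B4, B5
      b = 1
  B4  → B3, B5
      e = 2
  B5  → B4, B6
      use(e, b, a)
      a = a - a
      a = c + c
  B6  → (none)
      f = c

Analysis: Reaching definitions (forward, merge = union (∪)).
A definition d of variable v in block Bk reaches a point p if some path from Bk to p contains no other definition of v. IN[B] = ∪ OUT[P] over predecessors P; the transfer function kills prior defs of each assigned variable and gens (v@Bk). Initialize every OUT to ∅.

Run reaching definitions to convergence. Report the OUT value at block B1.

Answer: {f@B1}

Derivation:
Per-block solution:
  B0:   IN={}   OUT={}
  B1:   IN={}   OUT={f@B1}
  B2:   IN={f@B1}   OUT={c@B2, f@B2}
  B3:   IN={a@B5, b@B3, c@B2, e@B4, f@B2}   OUT={a@B5, b@B3, c@B2, e@B4, f@B2}
  B4:   IN={a@B5, b@B3, c@B2, e@B4, f@B2}   OUT={a@B5, b@B3, c@B2, e@B4, f@B2}
  B5:   IN={a@B5, b@B3, c@B2, e@B4, f@B2}   OUT={a@B5, b@B3, c@B2, e@B4, f@B2}
  B6:   IN={a@B5, b@B3, c@B2, e@B4, f@B2}   OUT={a@B5, b@B3, c@B2, e@B4, f@B6}

Merge at B1: IN[B1] = OUT[B0] = {}
Applying B1's transfer function to that IN value gives OUT[B1] (row B1 above).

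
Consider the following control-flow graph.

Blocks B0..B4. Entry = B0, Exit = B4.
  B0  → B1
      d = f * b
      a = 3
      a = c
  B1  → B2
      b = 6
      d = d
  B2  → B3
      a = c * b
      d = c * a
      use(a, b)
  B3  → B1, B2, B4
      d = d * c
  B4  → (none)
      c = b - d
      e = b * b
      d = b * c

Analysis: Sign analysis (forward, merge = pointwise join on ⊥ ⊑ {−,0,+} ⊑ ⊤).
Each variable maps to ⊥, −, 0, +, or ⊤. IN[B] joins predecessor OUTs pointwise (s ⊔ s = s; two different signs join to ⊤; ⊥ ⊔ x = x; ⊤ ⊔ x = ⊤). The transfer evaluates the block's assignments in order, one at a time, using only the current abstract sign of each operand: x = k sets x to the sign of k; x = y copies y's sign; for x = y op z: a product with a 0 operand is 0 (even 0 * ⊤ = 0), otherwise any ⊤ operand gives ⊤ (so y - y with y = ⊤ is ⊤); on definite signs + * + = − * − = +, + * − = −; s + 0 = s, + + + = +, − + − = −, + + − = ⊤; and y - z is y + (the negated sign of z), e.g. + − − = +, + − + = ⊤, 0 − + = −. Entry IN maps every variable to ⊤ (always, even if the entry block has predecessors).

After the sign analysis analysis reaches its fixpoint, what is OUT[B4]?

Answer: {a: ⊤, b: +, c: ⊤, d: ⊤, e: +, f: ⊤}

Derivation:
Per-block solution:
  B0:  IN=(all ⊤)  OUT=(all ⊤)
  B1:  IN=(all ⊤)  OUT={b:+; rest ⊤}
  B2:  IN={b:+; rest ⊤}  OUT={b:+; rest ⊤}
  B3:  IN={b:+; rest ⊤}  OUT={b:+; rest ⊤}
  B4:  IN={b:+; rest ⊤}  OUT={b:+, e:+; rest ⊤}

Merge at B4: IN[B4] = OUT[B3] = {a: ⊤, b: +, c: ⊤, d: ⊤, e: ⊤, f: ⊤}
Applying B4's transfer function to that IN value gives OUT[B4] (row B4 above).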